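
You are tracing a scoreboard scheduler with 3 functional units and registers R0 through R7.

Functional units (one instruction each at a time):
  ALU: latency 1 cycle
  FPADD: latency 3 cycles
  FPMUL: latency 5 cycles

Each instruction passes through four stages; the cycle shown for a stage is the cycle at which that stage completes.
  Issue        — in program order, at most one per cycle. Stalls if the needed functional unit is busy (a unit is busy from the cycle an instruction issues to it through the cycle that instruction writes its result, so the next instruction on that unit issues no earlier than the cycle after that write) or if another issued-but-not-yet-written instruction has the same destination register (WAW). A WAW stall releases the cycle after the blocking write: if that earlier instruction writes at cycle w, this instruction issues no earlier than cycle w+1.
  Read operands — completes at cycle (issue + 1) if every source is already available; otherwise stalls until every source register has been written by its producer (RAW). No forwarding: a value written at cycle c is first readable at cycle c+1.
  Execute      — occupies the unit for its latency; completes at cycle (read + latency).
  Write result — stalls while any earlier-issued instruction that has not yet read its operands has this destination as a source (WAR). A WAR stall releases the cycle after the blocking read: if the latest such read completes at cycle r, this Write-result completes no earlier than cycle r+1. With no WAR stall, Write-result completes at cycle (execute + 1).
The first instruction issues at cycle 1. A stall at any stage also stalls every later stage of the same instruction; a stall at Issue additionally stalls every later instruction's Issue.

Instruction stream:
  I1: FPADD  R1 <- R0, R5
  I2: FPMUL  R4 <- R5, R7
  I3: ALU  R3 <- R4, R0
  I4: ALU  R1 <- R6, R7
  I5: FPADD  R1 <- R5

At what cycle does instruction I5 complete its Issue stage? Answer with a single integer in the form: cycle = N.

[1] I1 issues→FPADD
[2] I1 reads; I2 issues→FPMUL
[3] I2 reads; I3 issues→ALU
[5] I1 exec-done
[6] I1 writes R1
[8] I2 exec-done
[9] I2 writes R4
[10] I3 reads
[11] I3 exec-done
[12] I3 writes R3
[13] I4 issues→ALU
[14] I4 reads
[15] I4 exec-done
[16] I4 writes R1
[17] I5 issues→FPADD
[18] I5 reads
[21] I5 exec-done
[22] I5 writes R1

cycle = 17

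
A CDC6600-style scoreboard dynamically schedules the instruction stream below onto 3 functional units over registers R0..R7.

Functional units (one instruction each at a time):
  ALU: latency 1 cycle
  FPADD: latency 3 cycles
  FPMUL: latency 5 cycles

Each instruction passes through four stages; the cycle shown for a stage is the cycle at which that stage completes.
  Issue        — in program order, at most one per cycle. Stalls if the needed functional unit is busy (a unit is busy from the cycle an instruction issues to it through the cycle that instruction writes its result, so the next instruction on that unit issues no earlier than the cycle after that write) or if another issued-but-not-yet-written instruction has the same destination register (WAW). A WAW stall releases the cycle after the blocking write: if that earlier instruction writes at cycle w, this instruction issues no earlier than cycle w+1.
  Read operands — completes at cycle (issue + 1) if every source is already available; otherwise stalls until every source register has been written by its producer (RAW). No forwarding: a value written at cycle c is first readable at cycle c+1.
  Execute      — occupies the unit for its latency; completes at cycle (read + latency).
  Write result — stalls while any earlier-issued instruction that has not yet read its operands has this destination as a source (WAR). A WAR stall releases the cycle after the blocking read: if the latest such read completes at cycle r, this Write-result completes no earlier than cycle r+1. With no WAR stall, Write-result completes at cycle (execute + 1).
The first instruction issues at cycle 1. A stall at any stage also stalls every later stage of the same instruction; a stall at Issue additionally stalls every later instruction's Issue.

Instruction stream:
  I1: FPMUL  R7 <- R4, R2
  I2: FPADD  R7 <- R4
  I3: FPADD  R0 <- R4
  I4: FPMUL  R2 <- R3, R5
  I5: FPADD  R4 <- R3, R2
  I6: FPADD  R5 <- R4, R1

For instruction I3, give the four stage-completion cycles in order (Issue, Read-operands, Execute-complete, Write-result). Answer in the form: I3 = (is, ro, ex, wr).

I3 = (15, 16, 19, 20)

[1] I1→FPMUL
[2] I1 RO
[7] I1 EX
[8] I1 WR R7
[9] I2→FPADD
[10] I2 RO
[13] I2 EX
[14] I2 WR R7
[15] I3→FPADD
[16] I3 RO; I4→FPMUL
[17] I4 RO
[19] I3 EX
[20] I3 WR R0
[21] I5→FPADD
[22] I4 EX
[23] I4 WR R2
[24] I5 RO
[27] I5 EX
[28] I5 WR R4
[29] I6→FPADD
[30] I6 RO
[33] I6 EX
[34] I6 WR R5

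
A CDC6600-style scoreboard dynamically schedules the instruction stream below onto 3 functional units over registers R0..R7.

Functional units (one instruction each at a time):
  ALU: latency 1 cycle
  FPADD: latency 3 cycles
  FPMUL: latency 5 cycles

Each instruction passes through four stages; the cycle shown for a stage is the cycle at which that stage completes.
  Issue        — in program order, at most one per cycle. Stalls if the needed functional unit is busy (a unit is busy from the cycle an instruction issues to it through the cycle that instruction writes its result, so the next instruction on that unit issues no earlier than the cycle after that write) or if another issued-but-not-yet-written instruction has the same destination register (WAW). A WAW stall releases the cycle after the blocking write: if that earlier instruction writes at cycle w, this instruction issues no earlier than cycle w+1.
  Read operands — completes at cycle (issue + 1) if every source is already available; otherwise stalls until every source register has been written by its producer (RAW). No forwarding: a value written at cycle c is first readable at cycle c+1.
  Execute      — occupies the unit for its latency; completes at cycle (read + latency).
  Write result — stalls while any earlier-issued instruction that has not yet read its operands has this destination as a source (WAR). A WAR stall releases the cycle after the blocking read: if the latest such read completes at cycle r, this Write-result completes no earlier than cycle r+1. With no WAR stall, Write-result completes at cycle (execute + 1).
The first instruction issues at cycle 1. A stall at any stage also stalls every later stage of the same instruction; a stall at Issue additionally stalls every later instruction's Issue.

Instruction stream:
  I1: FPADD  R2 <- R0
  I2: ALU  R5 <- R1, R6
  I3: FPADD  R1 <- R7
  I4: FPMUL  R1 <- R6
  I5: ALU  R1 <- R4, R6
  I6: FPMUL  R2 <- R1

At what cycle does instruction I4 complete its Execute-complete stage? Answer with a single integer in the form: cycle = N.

1) issue 1, read 2, done 5, write 6
2) issue 2, read 3, done 4, write 5
3) issue 7, read 8, done 11, write 12  <struct: FPADD busy until I1 writes@6>
4) issue 13, read 14, done 19, write 20  <WAW R1: wait I3 write@12>
5) issue 21, read 22, done 23, write 24  <WAW R1: wait I4 write@20>
6) issue 22, read 25, done 30, write 31  <RAW R1: wait I5 write@24>

cycle = 19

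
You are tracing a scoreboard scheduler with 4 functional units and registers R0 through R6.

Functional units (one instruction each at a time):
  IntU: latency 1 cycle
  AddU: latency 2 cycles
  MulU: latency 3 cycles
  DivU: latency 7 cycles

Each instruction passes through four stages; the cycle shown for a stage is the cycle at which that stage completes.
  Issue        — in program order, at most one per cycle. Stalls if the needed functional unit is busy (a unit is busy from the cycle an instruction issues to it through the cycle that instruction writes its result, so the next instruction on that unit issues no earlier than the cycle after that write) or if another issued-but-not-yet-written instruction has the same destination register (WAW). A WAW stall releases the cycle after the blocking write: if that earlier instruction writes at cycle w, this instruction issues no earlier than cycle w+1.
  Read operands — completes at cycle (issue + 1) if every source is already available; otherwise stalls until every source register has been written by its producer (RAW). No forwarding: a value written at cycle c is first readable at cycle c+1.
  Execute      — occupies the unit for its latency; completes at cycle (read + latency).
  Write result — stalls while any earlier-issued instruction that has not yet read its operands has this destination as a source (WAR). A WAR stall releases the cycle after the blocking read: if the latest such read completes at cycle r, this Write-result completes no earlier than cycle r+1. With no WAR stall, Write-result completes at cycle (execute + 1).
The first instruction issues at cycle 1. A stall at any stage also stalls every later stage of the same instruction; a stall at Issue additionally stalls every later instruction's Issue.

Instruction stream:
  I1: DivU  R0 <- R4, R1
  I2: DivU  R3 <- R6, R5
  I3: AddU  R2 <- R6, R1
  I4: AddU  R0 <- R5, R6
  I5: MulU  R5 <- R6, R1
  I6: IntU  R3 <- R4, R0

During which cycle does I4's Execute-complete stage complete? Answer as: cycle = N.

I1: IS=1 RO=2 EX=9 WR=10
I2: IS=11 RO=12 EX=19 WR=20  [struct: DivU busy until I1 writes@10]
I3: IS=12 RO=13 EX=15 WR=16
I4: IS=17 RO=18 EX=20 WR=21  [struct: AddU busy until I3 writes@16]
I5: IS=18 RO=19 EX=22 WR=23
I6: IS=21 RO=22 EX=23 WR=24  [WAW R3: wait I2 write@20]

cycle = 20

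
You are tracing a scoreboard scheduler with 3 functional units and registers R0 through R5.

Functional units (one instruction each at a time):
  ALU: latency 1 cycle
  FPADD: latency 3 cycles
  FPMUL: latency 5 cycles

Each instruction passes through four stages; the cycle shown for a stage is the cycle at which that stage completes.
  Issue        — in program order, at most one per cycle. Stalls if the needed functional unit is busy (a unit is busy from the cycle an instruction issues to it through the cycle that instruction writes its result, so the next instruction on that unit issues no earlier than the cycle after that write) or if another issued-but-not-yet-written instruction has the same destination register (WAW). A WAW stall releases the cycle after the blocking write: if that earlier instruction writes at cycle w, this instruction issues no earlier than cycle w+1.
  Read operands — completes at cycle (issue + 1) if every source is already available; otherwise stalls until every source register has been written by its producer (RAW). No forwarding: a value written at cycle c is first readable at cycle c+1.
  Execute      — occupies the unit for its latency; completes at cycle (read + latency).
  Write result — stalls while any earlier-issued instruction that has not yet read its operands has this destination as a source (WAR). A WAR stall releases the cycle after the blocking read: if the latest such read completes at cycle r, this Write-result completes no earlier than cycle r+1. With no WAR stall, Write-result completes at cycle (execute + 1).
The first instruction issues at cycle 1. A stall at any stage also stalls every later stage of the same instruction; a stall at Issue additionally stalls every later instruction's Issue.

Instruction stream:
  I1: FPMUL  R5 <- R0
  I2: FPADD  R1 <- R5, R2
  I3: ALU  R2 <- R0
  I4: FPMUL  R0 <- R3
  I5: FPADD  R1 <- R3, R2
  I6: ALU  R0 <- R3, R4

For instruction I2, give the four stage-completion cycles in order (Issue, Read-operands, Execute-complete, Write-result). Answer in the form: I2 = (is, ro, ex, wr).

I2 = (2, 9, 12, 13)

t=1  I1 dispatched to FPMUL
t=2  I1 operands ready, I2 dispatched to FPADD
t=3  I3 dispatched to ALU
t=4  I3 operands ready
t=5  I3 complete
t=7  I1 complete
t=8  R5←I1
t=9  I2 operands ready, I4 dispatched to FPMUL
t=10  R2←I3, I4 operands ready
t=12  I2 complete
t=13  R1←I2
t=14  I5 dispatched to FPADD
t=15  I4 complete, I5 operands ready
t=16  R0←I4
t=17  I6 dispatched to ALU
t=18  I5 complete, I6 operands ready
t=19  R1←I5, I6 complete
t=20  R0←I6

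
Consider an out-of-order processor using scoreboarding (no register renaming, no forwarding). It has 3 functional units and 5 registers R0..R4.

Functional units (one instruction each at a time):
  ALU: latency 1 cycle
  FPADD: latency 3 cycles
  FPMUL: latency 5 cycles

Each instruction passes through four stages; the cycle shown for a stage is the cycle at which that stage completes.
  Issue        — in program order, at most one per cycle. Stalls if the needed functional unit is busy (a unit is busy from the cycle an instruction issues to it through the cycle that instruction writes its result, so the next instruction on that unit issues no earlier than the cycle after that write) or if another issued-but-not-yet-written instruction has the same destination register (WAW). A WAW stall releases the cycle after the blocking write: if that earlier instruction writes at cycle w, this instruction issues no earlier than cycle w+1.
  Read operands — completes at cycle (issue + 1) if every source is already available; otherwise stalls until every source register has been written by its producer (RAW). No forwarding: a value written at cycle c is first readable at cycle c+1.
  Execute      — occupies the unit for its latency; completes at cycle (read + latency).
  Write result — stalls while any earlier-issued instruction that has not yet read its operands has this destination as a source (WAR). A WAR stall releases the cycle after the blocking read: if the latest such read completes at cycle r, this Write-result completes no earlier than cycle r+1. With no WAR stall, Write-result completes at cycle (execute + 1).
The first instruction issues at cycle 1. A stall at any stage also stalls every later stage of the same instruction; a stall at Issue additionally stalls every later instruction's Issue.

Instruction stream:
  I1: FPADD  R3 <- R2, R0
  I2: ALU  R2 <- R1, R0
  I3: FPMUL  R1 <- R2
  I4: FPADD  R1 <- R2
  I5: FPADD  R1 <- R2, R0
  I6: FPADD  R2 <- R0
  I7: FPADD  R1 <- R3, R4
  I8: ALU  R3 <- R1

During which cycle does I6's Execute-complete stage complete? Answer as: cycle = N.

cycle = 29

[I1] 1/2/5/6
[I2] 2/3/4/5
[I3] 3/6/11/12  (RAW R2: wait I2 write@5)
[I4] 13/14/17/18  (WAW R1: wait I3 write@12)
[I5] 19/20/23/24  (struct: FPADD busy until I4 writes@18)
[I6] 25/26/29/30  (struct: FPADD busy until I5 writes@24)
[I7] 31/32/35/36  (struct: FPADD busy until I6 writes@30)
[I8] 32/37/38/39  (RAW R1: wait I7 write@36)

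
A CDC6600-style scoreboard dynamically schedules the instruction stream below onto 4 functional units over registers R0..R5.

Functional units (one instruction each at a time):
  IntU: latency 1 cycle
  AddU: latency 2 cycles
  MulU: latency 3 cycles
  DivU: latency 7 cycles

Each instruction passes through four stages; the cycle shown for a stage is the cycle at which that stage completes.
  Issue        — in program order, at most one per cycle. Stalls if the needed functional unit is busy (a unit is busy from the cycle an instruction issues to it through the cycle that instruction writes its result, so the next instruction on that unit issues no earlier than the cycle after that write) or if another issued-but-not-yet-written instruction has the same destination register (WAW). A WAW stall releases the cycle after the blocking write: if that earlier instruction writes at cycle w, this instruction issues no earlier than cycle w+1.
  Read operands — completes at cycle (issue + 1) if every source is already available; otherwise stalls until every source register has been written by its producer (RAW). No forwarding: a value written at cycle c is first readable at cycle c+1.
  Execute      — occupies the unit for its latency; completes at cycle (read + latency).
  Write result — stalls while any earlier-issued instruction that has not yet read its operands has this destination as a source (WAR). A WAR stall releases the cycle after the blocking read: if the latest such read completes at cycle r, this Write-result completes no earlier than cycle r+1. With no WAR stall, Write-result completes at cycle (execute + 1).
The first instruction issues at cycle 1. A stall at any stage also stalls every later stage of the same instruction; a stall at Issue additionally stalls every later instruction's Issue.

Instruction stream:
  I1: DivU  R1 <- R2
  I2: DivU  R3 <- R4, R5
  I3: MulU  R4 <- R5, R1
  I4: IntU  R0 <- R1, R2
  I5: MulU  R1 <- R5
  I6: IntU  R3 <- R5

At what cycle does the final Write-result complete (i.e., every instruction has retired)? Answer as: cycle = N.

cycle = 24

[I1] 1/2/9/10
[I2] 11/12/19/20  (struct: DivU busy until I1 writes@10)
[I3] 12/13/16/17
[I4] 13/14/15/16
[I5] 18/19/22/23  (struct: MulU busy until I3 writes@17)
[I6] 21/22/23/24  (WAW R3: wait I2 write@20)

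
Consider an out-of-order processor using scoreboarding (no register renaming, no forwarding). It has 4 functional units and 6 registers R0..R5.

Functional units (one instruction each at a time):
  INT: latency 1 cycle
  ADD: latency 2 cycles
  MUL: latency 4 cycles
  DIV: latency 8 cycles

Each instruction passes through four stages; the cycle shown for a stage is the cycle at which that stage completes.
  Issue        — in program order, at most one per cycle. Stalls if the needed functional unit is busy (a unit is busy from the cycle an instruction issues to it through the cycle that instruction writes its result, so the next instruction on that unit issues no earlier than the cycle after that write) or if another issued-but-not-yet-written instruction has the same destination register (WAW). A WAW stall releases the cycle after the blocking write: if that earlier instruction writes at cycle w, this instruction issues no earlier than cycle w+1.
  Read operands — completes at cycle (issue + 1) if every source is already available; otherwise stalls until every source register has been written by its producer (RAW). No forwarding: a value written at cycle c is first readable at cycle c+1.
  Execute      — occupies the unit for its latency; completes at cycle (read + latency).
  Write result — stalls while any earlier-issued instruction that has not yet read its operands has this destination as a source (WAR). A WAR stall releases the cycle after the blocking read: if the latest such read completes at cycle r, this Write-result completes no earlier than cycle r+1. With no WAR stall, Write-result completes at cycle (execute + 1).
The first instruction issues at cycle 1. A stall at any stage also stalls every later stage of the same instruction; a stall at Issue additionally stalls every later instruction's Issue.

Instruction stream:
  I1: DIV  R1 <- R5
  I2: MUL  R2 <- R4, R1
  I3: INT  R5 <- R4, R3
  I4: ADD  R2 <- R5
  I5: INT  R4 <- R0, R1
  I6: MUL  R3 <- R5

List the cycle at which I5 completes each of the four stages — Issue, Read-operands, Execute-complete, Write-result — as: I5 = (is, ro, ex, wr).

[I1] 1/2/10/11
[I2] 2/12/16/17  (RAW R1: wait I1 write@11)
[I3] 3/4/5/6
[I4] 18/19/21/22  (WAW R2: wait I2 write@17)
[I5] 19/20/21/22
[I6] 20/21/25/26

I5 = (19, 20, 21, 22)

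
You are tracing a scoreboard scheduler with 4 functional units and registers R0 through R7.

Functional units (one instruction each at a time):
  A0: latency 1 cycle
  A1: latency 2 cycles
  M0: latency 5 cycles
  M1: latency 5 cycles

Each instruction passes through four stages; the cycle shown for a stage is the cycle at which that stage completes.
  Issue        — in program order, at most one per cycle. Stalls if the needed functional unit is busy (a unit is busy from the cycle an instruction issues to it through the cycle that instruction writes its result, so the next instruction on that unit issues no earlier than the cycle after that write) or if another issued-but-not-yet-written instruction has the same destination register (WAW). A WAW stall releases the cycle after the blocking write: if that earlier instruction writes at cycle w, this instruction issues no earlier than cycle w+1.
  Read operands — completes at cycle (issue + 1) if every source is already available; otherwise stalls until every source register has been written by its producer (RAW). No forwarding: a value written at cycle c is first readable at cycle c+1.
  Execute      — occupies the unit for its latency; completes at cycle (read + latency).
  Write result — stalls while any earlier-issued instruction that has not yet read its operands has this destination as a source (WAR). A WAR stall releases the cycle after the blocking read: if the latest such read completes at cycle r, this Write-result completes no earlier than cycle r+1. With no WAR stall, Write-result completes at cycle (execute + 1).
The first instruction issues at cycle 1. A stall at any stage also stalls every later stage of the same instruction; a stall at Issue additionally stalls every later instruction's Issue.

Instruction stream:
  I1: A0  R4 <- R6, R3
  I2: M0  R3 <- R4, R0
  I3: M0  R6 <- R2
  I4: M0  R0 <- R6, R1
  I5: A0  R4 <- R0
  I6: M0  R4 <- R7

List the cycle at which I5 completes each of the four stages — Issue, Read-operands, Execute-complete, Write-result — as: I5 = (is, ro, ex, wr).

I5 = (21, 28, 29, 30)

1) issue 1, read 2, done 3, write 4
2) issue 2, read 5, done 10, write 11  <RAW R4: wait I1 write@4>
3) issue 12, read 13, done 18, write 19  <struct: M0 busy until I2 writes@11>
4) issue 20, read 21, done 26, write 27  <struct: M0 busy until I3 writes@19>
5) issue 21, read 28, done 29, write 30  <RAW R0: wait I4 write@27>
6) issue 31, read 32, done 37, write 38  <WAW R4: wait I5 write@30>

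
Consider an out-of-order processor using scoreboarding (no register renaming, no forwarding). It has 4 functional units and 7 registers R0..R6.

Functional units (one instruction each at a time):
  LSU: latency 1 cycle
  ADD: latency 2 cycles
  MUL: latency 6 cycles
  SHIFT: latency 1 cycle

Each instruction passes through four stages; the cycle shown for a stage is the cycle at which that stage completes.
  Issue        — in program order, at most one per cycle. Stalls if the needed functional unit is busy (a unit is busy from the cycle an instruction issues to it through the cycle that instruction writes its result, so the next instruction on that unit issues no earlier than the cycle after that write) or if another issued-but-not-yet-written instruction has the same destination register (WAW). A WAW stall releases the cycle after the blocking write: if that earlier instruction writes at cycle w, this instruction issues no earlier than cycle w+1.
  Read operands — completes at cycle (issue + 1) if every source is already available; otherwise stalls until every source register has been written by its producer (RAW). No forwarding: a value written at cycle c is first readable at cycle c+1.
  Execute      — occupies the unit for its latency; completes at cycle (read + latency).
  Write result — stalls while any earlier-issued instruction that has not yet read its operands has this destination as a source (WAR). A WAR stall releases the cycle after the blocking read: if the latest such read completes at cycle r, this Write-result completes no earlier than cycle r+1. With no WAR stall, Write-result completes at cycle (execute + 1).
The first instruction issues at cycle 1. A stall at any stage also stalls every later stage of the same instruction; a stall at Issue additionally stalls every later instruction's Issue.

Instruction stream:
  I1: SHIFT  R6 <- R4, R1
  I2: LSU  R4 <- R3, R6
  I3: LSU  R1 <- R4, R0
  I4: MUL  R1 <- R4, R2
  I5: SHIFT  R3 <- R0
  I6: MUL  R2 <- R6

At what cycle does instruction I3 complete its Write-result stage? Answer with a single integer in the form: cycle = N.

t=1  issue I1 (SHIFT)
t=2  I1 read-ops; issue I2 (LSU)
t=3  I1 finished on SHIFT
t=4  I1→R6
t=5  I2 read-ops
t=6  I2 finished on LSU
t=7  I2→R4
t=8  issue I3 (LSU)
t=9  I3 read-ops
t=10  I3 finished on LSU
t=11  I3→R1
t=12  issue I4 (MUL)
t=13  I4 read-ops; issue I5 (SHIFT)
t=14  I5 read-ops
t=15  I5 finished on SHIFT
t=16  I5→R3
t=19  I4 finished on MUL
t=20  I4→R1
t=21  issue I6 (MUL)
t=22  I6 read-ops
t=28  I6 finished on MUL
t=29  I6→R2

cycle = 11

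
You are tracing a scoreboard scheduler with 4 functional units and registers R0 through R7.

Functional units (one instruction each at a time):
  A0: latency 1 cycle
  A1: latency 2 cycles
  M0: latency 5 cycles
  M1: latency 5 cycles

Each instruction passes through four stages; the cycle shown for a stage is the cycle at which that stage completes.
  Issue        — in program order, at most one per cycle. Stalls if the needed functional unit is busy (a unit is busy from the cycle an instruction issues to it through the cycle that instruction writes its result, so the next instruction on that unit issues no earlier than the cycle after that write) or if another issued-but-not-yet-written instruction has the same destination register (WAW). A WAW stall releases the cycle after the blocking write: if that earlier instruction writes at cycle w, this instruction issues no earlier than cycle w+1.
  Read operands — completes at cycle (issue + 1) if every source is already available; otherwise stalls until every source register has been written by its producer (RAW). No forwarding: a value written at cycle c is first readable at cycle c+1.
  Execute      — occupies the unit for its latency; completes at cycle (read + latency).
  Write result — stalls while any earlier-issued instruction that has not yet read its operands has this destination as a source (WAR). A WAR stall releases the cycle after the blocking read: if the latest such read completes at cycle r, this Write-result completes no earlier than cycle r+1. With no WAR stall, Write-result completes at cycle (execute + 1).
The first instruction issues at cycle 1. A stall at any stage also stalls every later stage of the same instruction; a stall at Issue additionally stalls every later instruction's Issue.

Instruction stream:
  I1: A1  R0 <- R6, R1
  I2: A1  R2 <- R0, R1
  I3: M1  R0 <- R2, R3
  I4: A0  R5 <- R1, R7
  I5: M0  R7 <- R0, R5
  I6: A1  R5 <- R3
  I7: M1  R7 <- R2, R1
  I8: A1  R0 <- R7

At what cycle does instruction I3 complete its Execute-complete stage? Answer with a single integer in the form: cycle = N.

I1 -> (1, 2, 4, 5)
I2 -> (6, 7, 9, 10)  // struct: A1 busy until I1 writes@5
I3 -> (7, 11, 16, 17)  // RAW R2: wait I2 write@10
I4 -> (8, 9, 10, 11)
I5 -> (9, 18, 23, 24)  // RAW R0: wait I3 write@17
I6 -> (12, 13, 15, 19)  // WAW R5: wait I4 write@11, WAR R5: wait I5 read@18
I7 -> (25, 26, 31, 32)  // WAW R7: wait I5 write@24
I8 -> (26, 33, 35, 36)  // RAW R7: wait I7 write@32

cycle = 16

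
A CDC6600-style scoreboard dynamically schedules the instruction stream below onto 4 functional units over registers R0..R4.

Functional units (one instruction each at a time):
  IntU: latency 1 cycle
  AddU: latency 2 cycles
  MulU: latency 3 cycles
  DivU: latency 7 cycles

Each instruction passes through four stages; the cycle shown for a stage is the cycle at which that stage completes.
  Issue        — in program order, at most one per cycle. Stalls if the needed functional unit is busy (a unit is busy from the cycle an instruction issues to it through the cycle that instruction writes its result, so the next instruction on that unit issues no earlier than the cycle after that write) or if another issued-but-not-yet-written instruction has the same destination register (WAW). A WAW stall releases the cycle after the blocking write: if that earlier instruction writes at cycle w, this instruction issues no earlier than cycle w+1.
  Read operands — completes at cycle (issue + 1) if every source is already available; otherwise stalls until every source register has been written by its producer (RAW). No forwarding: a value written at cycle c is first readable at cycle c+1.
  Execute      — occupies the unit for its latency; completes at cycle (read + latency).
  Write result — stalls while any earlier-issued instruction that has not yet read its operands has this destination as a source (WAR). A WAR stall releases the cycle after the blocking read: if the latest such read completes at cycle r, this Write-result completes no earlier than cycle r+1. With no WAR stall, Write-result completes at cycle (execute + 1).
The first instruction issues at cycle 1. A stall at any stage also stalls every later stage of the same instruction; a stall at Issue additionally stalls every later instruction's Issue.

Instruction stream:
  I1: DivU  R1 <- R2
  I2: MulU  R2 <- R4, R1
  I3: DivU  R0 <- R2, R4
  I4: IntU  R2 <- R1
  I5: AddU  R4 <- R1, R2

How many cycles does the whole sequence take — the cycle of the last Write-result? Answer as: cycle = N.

[I1] 1/2/9/10
[I2] 2/11/14/15  (RAW R1: wait I1 write@10)
[I3] 11/16/23/24  (struct: DivU busy until I1 writes@10; RAW R2: wait I2 write@15)
[I4] 16/17/18/19  (WAW R2: wait I2 write@15)
[I5] 17/20/22/23  (RAW R2: wait I4 write@19)

cycle = 24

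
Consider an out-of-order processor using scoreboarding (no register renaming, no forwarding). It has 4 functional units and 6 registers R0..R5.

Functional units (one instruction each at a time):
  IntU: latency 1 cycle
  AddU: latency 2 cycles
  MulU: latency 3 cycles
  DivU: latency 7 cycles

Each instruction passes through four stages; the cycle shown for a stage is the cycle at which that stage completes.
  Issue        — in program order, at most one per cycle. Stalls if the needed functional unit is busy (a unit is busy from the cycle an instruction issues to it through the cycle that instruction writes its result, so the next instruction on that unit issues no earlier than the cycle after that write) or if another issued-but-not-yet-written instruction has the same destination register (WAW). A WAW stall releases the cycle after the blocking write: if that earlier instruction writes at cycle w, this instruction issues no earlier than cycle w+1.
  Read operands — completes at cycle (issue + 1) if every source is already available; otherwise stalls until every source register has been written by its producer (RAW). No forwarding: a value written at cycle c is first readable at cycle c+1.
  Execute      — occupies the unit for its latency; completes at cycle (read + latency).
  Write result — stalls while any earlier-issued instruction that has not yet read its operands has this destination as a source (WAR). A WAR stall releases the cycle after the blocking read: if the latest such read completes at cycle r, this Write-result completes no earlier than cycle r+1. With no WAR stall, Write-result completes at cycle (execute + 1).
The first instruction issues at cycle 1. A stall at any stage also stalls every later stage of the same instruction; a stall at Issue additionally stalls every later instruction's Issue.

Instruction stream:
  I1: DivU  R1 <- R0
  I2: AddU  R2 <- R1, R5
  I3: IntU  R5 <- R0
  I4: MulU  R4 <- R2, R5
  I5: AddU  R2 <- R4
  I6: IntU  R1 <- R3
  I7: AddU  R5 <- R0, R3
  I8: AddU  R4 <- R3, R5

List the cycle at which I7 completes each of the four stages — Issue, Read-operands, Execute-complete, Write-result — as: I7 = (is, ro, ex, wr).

1) issue 1, read 2, done 9, write 10
2) issue 2, read 11, done 13, write 14  <RAW R1: wait I1 write@10>
3) issue 3, read 4, done 5, write 12  <WAR R5: wait I2 read@11>
4) issue 4, read 15, done 18, write 19  <RAW R2: wait I2 write@14>
5) issue 15, read 20, done 22, write 23  <struct: AddU busy until I2 writes@14 / RAW R4: wait I4 write@19>
6) issue 16, read 17, done 18, write 19
7) issue 24, read 25, done 27, write 28  <struct: AddU busy until I5 writes@23>
8) issue 29, read 30, done 32, write 33  <struct: AddU busy until I7 writes@28>

I7 = (24, 25, 27, 28)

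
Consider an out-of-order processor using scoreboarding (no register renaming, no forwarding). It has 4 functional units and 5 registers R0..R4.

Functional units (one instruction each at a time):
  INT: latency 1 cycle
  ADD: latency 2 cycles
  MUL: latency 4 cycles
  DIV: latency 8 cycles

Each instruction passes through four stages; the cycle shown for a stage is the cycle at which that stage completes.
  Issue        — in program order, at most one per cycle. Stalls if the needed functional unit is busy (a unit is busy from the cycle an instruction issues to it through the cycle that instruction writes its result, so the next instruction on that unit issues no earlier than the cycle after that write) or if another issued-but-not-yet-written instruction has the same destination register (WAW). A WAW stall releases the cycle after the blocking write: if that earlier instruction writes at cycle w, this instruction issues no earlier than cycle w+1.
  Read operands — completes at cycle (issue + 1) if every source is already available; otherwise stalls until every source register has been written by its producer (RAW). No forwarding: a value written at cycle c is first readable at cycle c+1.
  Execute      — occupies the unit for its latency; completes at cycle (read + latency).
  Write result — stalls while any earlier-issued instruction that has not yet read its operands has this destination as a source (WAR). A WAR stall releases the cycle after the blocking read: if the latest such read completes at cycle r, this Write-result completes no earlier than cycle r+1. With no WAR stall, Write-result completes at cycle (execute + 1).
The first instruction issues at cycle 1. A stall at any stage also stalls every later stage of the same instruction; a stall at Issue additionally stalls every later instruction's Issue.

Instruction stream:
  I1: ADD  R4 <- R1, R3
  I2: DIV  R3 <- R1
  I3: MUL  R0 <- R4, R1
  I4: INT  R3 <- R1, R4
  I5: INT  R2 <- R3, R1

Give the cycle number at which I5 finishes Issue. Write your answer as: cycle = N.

cycle = 17

I1: IS=1 RO=2 EX=4 WR=5
I2: IS=2 RO=3 EX=11 WR=12
I3: IS=3 RO=6 EX=10 WR=11  [RAW R4: wait I1 write@5]
I4: IS=13 RO=14 EX=15 WR=16  [WAW R3: wait I2 write@12]
I5: IS=17 RO=18 EX=19 WR=20  [struct: INT busy until I4 writes@16]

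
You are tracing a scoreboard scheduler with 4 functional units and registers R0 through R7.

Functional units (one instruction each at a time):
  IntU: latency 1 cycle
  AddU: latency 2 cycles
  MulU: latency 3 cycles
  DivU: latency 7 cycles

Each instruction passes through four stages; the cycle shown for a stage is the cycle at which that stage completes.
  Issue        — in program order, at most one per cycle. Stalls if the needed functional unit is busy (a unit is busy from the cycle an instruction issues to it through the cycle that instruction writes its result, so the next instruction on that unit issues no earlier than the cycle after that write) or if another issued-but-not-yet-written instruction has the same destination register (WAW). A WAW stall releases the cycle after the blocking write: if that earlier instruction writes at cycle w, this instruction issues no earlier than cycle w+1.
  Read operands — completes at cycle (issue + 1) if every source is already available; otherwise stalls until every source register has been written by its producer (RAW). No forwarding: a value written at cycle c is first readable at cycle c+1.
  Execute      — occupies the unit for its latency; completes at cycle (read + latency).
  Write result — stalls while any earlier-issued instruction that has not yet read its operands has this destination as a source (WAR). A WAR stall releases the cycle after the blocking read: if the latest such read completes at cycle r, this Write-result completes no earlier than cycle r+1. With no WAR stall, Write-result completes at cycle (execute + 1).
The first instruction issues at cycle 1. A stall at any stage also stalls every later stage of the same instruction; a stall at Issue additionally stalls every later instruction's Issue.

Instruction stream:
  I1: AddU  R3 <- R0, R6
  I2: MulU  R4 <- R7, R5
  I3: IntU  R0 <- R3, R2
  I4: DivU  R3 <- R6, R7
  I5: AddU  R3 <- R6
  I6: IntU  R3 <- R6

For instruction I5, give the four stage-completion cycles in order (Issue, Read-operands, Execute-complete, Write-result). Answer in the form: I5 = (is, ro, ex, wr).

I1 -> (1, 2, 4, 5)
I2 -> (2, 3, 6, 7)
I3 -> (3, 6, 7, 8)  // RAW R3: wait I1 write@5
I4 -> (6, 7, 14, 15)  // WAW R3: wait I1 write@5
I5 -> (16, 17, 19, 20)  // WAW R3: wait I4 write@15
I6 -> (21, 22, 23, 24)  // WAW R3: wait I5 write@20

I5 = (16, 17, 19, 20)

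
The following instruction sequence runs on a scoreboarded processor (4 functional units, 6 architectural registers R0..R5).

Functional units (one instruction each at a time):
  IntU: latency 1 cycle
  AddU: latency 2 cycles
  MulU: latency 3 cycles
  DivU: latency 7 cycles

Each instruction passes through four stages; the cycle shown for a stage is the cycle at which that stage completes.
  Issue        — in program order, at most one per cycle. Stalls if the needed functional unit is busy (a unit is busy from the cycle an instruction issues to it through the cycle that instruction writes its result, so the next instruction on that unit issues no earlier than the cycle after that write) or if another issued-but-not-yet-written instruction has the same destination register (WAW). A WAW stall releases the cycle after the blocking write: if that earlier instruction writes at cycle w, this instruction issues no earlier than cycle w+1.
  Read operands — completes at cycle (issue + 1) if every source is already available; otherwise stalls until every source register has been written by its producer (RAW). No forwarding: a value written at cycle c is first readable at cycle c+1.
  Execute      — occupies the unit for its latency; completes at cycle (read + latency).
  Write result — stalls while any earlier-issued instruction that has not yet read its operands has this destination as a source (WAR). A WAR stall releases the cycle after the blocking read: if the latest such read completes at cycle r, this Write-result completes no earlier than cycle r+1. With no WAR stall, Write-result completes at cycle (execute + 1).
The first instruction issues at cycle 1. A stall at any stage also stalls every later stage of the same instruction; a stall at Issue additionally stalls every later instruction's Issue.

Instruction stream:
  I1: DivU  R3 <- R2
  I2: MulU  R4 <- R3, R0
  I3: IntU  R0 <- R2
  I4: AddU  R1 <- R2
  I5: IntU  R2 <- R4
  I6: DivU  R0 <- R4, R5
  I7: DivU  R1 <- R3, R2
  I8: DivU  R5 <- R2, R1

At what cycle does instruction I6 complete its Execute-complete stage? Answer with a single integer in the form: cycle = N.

c1: I1 dispatched to DivU
c2: I1 operands ready; I2 dispatched to MulU
c3: I3 dispatched to IntU
c4: I3 operands ready; I4 dispatched to AddU
c5: I3 complete; I4 operands ready
c7: I4 complete
c8: R1←I4
c9: I1 complete
c10: R3←I1
c11: I2 operands ready
c12: R0←I3
c13: I5 dispatched to IntU
c14: I2 complete; I6 dispatched to DivU
c15: R4←I2
c16: I5 operands ready; I6 operands ready
c17: I5 complete
c18: R2←I5
c23: I6 complete
c24: R0←I6
c25: I7 dispatched to DivU
c26: I7 operands ready
c33: I7 complete
c34: R1←I7
c35: I8 dispatched to DivU
c36: I8 operands ready
c43: I8 complete
c44: R5←I8

cycle = 23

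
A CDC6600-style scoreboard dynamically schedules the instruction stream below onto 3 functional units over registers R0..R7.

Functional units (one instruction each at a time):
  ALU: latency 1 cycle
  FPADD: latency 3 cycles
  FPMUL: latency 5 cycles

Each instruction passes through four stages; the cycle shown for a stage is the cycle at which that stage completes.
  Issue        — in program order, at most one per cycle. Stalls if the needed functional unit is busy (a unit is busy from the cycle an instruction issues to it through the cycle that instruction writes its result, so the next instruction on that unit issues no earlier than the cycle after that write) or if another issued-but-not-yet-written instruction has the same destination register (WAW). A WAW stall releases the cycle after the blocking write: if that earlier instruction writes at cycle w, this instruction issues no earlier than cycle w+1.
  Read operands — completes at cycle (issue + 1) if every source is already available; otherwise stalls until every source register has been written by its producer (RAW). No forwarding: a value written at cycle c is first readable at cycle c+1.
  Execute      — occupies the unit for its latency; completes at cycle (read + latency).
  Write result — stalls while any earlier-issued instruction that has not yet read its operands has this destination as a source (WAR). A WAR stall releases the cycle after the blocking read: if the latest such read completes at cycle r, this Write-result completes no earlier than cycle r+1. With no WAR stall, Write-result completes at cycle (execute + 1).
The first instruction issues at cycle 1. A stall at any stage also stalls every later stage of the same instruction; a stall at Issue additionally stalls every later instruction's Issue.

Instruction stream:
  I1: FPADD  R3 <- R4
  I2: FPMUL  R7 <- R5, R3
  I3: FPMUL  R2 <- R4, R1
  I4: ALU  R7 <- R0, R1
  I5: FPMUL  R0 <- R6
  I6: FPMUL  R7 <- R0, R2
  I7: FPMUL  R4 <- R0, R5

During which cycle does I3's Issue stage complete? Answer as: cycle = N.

I1  is:1  ro:2  ex:5  wr:6
I2  is:2  ro:7  ex:12  wr:13  — RAW R3: wait I1 write@6
I3  is:14  ro:15  ex:20  wr:21  — struct: FPMUL busy until I2 writes@13
I4  is:15  ro:16  ex:17  wr:18
I5  is:22  ro:23  ex:28  wr:29  — struct: FPMUL busy until I3 writes@21
I6  is:30  ro:31  ex:36  wr:37  — struct: FPMUL busy until I5 writes@29
I7  is:38  ro:39  ex:44  wr:45  — struct: FPMUL busy until I6 writes@37

cycle = 14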